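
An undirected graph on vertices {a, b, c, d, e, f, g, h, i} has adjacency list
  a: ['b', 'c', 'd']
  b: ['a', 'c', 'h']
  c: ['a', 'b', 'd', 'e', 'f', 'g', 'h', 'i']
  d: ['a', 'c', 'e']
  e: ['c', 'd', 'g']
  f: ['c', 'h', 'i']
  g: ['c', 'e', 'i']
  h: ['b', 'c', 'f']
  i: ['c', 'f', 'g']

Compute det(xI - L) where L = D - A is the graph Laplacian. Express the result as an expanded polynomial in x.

x^9 - 32x^8 + 428x^7 - 3136x^6 + 13786x^5 - 37232x^4 + 60276x^3 - 53424x^2 + 19845x

With the vertex order [a, b, c, d, e, f, g, h, i], the degrees are [3, 3, 8, 3, 3, 3, 3, 3, 3], giving D = diag(3, 3, 8, 3, 3, 3, 3, 3, 3) and L = D - A. Computing det(xI - L) by cofactor expansion (or equivalently via sum-over-permutations) gives x^9 - 32x^8 + 428x^7 - 3136x^6 + 13786x^5 - 37232x^4 + 60276x^3 - 53424x^2 + 19845x. The coefficient of x^8 equals -trace(L) = -32, matching the sum of degrees.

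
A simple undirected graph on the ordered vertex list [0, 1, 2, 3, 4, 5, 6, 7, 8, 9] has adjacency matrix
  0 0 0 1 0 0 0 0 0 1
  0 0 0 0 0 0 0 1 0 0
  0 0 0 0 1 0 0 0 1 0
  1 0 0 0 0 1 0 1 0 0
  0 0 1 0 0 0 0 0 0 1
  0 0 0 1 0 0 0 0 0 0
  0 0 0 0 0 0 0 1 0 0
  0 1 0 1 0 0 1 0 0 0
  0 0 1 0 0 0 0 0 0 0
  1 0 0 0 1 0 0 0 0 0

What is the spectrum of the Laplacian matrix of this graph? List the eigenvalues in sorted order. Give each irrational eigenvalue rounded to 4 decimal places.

Reading degrees in the order [0, 1, 2, 3, 4, 5, 6, 7, 8, 9] gives [2, 1, 2, 3, 2, 1, 1, 3, 1, 2]; set D = diag(2, 1, 2, 3, 2, 1, 1, 3, 1, 2) and form L = D - A. L is symmetric positive semidefinite, so every eigenvalue is real and nonnegative. The single zero eigenvalue shows the graph is connected. The largest eigenvalue, 4.6442, is at most the vertex count 10.

[0, 0.1236, 0.4790, 0.7723, 1, 1.5904, 2.5350, 3.1669, 3.6885, 4.6442]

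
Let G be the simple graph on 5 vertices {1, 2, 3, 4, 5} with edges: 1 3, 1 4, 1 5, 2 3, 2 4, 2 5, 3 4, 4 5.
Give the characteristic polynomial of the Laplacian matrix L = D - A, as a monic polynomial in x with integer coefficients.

x^5 - 16x^4 + 94x^3 - 240x^2 + 225x

With the vertex order [1, 2, 3, 4, 5], the degrees are [3, 3, 3, 4, 3], giving D = diag(3, 3, 3, 4, 3) and L = D - A. Computing det(xI - L) by cofactor expansion (or equivalently via sum-over-permutations) gives x^5 - 16x^4 + 94x^3 - 240x^2 + 225x. Since p(0) = det(-L) = 0, x divides p(x). There is one zero in the spectrum, matching the 1 component. The largest eigenvalue, 5, is at most the vertex count 5.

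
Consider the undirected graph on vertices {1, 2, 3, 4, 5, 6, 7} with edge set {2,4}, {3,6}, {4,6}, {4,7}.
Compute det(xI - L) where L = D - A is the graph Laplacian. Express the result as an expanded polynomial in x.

x^7 - 8x^6 + 20x^5 - 18x^4 + 5x^3

Each diagonal entry of L is the vertex degree and each off-diagonal entry is -1 where an edge is present, 0 otherwise; in the order [1, 2, 3, 4, 5, 6, 7] the diagonal is [0, 1, 1, 3, 0, 2, 1]. L has integer entries, so p(x) = det(xI - L) has integer coefficients. Expanding the determinant yields x^7 - 8x^6 + 20x^5 - 18x^4 + 5x^3. The coefficient of x^6 equals -trace(L) = -8, matching the sum of degrees. The eigenvalues sum to 8, which equals trace(L) = 2|E|. There are 3 zeros in the spectrum, matching the 3 components.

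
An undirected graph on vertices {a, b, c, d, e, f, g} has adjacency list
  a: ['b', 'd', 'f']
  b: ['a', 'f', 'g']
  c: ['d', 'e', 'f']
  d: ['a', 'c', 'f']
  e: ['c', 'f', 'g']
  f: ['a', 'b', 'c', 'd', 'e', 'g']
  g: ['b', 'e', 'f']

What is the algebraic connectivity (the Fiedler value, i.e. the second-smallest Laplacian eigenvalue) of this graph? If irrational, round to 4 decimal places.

2

With the vertex order [a, b, c, d, e, f, g], the degrees are [3, 3, 3, 3, 3, 6, 3], giving D = diag(3, 3, 3, 3, 3, 6, 3) and L = D - A. Computing the eigenvalues of L and sorting gives [0, 2, 2, 4, 4, 5, 7]. The Fiedler value lambda_2 = 2 is strictly positive, so the graph is connected.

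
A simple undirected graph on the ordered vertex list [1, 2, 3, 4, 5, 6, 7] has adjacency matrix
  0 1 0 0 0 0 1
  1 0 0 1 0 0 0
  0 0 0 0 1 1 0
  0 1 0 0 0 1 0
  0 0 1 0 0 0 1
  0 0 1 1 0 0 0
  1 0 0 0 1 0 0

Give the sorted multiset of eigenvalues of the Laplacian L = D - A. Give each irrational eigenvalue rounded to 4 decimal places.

Reading degrees in the order [1, 2, 3, 4, 5, 6, 7] gives [2, 2, 2, 2, 2, 2, 2]; set D = diag(2, 2, 2, 2, 2, 2, 2) and form L = D - A. The multiplicity of 0 as a Laplacian eigenvalue equals the number of connected components. The single zero eigenvalue shows the graph is connected. There is one zero in the spectrum, matching the 1 component. The eigenvalues sum to 14, which equals trace(L) = 2|E|.

[0, 0.7530, 0.7530, 2.4450, 2.4450, 3.8019, 3.8019]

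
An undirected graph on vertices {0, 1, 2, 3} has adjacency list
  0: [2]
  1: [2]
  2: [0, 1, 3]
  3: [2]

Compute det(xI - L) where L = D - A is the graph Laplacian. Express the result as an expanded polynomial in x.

x^4 - 6x^3 + 9x^2 - 4x

Reading degrees in the order [0, 1, 2, 3] gives [1, 1, 3, 1]; set D = diag(1, 1, 3, 1) and form L = D - A. Computing det(xI - L) by cofactor expansion (or equivalently via sum-over-permutations) gives x^4 - 6x^3 + 9x^2 - 4x. The coefficient of x^3 equals -trace(L) = -6, matching the sum of degrees. The largest eigenvalue, 4, is at most the vertex count 4.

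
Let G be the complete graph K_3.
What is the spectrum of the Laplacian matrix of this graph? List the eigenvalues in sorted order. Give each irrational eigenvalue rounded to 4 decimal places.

The graph has 3 vertices and degree multiset [2, 2, 2]; D is the diagonal matrix of degrees and L = D - A. Since every row of L sums to 0, the all-ones vector is in the kernel and 0 is an eigenvalue. The single zero eigenvalue shows the graph is connected. The largest eigenvalue, 3, is at most the vertex count 3. By the matrix-tree theorem the graph has (1/3) * product of the nonzero eigenvalues = 3 spanning trees.

[0, 3, 3]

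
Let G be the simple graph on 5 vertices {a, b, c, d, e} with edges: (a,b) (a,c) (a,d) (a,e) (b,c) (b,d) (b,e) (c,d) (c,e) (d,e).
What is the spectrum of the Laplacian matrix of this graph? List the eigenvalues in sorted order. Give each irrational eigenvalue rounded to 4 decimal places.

[0, 5, 5, 5, 5]

Reading degrees in the order [a, b, c, d, e] gives [4, 4, 4, 4, 4]; set D = diag(4, 4, 4, 4, 4) and form L = D - A. The multiplicity of 0 as a Laplacian eigenvalue equals the number of connected components. The single zero eigenvalue shows the graph is connected. The largest eigenvalue, 5, is at most the vertex count 5.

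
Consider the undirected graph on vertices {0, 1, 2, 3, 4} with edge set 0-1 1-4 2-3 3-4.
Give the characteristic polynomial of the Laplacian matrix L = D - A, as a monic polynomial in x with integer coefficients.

Reading degrees in the order [0, 1, 2, 3, 4] gives [1, 2, 1, 2, 2]; set D = diag(1, 2, 1, 2, 2) and form L = D - A. L has integer entries, so p(x) = det(xI - L) has integer coefficients. Expanding the determinant yields x^5 - 8x^4 + 21x^3 - 20x^2 + 5x. The coefficient of x^4 equals -trace(L) = -8, matching the sum of degrees. There is one zero in the spectrum, matching the 1 component.

x^5 - 8x^4 + 21x^3 - 20x^2 + 5x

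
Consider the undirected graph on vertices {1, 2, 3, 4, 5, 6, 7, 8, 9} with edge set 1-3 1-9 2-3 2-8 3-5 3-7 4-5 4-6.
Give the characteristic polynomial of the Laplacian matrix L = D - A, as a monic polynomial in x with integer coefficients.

x^9 - 16x^8 + 102x^7 - 336x^6 + 617x^5 - 634x^4 + 348x^3 - 92x^2 + 9x

Each diagonal entry of L is the vertex degree and each off-diagonal entry is -1 where an edge is present, 0 otherwise; in the order [1, 2, 3, 4, 5, 6, 7, 8, 9] the diagonal is [2, 2, 4, 2, 2, 1, 1, 1, 1]. L has integer entries, so p(x) = det(xI - L) has integer coefficients. Expanding the determinant yields x^9 - 16x^8 + 102x^7 - 336x^6 + 617x^5 - 634x^4 + 348x^3 - 92x^2 + 9x. The coefficient of x^8 equals -trace(L) = -16, matching the sum of degrees. By the matrix-tree theorem the graph has (1/9) * product of the nonzero eigenvalues = 1 spanning tree. There is one zero in the spectrum, matching the 1 component.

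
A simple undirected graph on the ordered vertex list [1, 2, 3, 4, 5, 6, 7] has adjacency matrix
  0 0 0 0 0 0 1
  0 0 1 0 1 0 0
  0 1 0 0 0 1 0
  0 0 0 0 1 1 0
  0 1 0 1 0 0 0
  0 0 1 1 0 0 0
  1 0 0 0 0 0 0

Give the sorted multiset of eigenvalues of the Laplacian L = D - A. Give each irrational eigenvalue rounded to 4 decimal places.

[0, 0, 1.3820, 1.3820, 2, 3.6180, 3.6180]

Reading degrees in the order [1, 2, 3, 4, 5, 6, 7] gives [1, 2, 2, 2, 2, 2, 1]; set D = diag(1, 2, 2, 2, 2, 2, 1) and form L = D - A. The multiplicity of 0 as a Laplacian eigenvalue equals the number of connected components. The 2 zero eigenvalues correspond to the 2 connected components. There are 2 zeros in the spectrum, matching the 2 components.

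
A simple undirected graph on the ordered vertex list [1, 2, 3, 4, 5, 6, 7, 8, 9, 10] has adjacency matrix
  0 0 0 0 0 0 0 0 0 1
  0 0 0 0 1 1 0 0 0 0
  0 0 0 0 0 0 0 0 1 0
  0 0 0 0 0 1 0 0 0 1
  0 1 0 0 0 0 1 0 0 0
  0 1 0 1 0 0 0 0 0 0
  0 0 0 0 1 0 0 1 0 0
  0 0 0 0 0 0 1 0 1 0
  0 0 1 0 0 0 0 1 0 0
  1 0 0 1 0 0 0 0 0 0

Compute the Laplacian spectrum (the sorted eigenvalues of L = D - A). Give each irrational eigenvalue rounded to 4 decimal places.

[0, 0.0979, 0.3820, 0.8244, 1.3820, 2, 2.6180, 3.1756, 3.6180, 3.9021]

Reading degrees in the order [1, 2, 3, 4, 5, 6, 7, 8, 9, 10] gives [1, 2, 1, 2, 2, 2, 2, 2, 2, 2]; set D = diag(1, 2, 1, 2, 2, 2, 2, 2, 2, 2) and form L = D - A. Since every row of L sums to 0, the all-ones vector is in the kernel and 0 is an eigenvalue. The single zero eigenvalue shows the graph is connected. There is one zero in the spectrum, matching the 1 component.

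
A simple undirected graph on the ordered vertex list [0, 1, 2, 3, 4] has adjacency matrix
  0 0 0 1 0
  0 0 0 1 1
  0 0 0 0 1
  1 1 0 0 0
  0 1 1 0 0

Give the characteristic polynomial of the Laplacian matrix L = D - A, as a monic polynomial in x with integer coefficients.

Reading degrees in the order [0, 1, 2, 3, 4] gives [1, 2, 1, 2, 2]; set D = diag(1, 2, 1, 2, 2) and form L = D - A. L has integer entries, so p(x) = det(xI - L) has integer coefficients. Expanding the determinant yields x^5 - 8x^4 + 21x^3 - 20x^2 + 5x. The constant term is 0 because L is singular (the all-ones vector lies in its kernel).

x^5 - 8x^4 + 21x^3 - 20x^2 + 5x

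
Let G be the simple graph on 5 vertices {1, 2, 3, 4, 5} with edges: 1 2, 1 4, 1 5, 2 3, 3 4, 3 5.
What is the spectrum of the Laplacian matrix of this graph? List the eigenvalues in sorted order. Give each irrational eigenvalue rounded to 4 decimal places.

[0, 2, 2, 3, 5]

Reading degrees in the order [1, 2, 3, 4, 5] gives [3, 2, 3, 2, 2]; set D = diag(3, 2, 3, 2, 2) and form L = D - A. L is symmetric positive semidefinite, so every eigenvalue is real and nonnegative.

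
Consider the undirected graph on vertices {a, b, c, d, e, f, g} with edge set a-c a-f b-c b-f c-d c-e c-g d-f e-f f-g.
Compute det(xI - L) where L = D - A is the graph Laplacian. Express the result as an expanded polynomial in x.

With the vertex order [a, b, c, d, e, f, g], the degrees are [2, 2, 5, 2, 2, 5, 2], giving D = diag(2, 2, 5, 2, 2, 5, 2) and L = D - A. L has integer entries, so p(x) = det(xI - L) has integer coefficients. Expanding the determinant yields x^7 - 20x^6 + 155x^5 - 600x^4 + 1240x^3 - 1312x^2 + 560x. The coefficient of x^6 equals -trace(L) = -20, matching the sum of degrees.

x^7 - 20x^6 + 155x^5 - 600x^4 + 1240x^3 - 1312x^2 + 560x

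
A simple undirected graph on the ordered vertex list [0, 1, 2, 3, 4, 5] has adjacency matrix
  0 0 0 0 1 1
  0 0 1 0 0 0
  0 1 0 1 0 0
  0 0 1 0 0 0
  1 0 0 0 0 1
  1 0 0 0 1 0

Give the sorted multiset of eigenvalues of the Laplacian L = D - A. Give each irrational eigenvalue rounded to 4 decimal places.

[0, 0, 1, 3, 3, 3]

Reading degrees in the order [0, 1, 2, 3, 4, 5] gives [2, 1, 2, 1, 2, 2]; set D = diag(2, 1, 2, 1, 2, 2) and form L = D - A. Since every row of L sums to 0, the all-ones vector is in the kernel and 0 is an eigenvalue. The 2 zero eigenvalues correspond to the 2 connected components. There are 2 zeros in the spectrum, matching the 2 components.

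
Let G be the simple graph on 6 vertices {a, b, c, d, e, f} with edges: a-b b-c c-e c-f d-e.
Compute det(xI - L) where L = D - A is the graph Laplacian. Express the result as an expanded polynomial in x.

x^6 - 10x^5 + 35x^4 - 52x^3 + 31x^2 - 6x

With the vertex order [a, b, c, d, e, f], the degrees are [1, 2, 3, 1, 2, 1], giving D = diag(1, 2, 3, 1, 2, 1) and L = D - A. L has integer entries, so p(x) = det(xI - L) has integer coefficients. Expanding the determinant yields x^6 - 10x^5 + 35x^4 - 52x^3 + 31x^2 - 6x. Since p(0) = det(-L) = 0, x divides p(x). The largest eigenvalue, 4.3028, is at most the vertex count 6.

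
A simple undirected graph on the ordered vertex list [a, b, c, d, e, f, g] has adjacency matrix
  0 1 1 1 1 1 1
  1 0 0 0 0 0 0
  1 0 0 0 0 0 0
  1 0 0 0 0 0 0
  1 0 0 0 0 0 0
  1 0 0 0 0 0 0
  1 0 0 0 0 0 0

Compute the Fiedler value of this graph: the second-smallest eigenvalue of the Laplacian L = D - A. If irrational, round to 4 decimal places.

Reading degrees in the order [a, b, c, d, e, f, g] gives [6, 1, 1, 1, 1, 1, 1]; set D = diag(6, 1, 1, 1, 1, 1, 1) and form L = D - A. The smallest Laplacian eigenvalue is always 0. The next one, lambda_2 = 1, measures how hard the graph is to disconnect: larger values mean better connectivity. The eigenvalues sum to 12, which equals trace(L) = 2|E|.

1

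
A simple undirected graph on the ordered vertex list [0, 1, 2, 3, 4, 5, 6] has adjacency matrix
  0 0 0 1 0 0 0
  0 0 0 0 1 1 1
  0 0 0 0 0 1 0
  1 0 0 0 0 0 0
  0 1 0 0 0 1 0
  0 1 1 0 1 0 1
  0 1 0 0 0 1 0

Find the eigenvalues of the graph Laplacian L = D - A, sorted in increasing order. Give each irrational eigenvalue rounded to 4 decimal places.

[0, 0, 1, 2, 2, 4, 5]

Reading degrees in the order [0, 1, 2, 3, 4, 5, 6] gives [1, 3, 1, 1, 2, 4, 2]; set D = diag(1, 3, 1, 1, 2, 4, 2) and form L = D - A. L is symmetric positive semidefinite, so every eigenvalue is real and nonnegative. The 2 zero eigenvalues correspond to the 2 connected components. There are 2 zeros in the spectrum, matching the 2 components. The eigenvalues sum to 14, which equals trace(L) = 2|E|.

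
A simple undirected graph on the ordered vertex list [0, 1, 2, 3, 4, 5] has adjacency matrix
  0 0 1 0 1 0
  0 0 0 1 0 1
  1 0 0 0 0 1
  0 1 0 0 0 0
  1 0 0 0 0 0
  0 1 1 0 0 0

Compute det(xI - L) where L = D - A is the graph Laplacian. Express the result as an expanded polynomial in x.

With the vertex order [0, 1, 2, 3, 4, 5], the degrees are [2, 2, 2, 1, 1, 2], giving D = diag(2, 2, 2, 1, 1, 2) and L = D - A. Computing det(xI - L) by cofactor expansion (or equivalently via sum-over-permutations) gives x^6 - 10x^5 + 36x^4 - 56x^3 + 35x^2 - 6x. Since p(0) = det(-L) = 0, x divides p(x). The largest eigenvalue, 3.7321, is at most the vertex count 6.

x^6 - 10x^5 + 36x^4 - 56x^3 + 35x^2 - 6x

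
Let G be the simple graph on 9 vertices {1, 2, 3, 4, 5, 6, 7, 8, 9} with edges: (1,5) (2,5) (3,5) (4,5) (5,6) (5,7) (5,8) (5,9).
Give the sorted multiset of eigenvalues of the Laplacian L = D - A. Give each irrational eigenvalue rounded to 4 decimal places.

Each diagonal entry of L is the vertex degree and each off-diagonal entry is -1 where an edge is present, 0 otherwise; in the order [1, 2, 3, 4, 5, 6, 7, 8, 9] the diagonal is [1, 1, 1, 1, 8, 1, 1, 1, 1]. Since every row of L sums to 0, the all-ones vector is in the kernel and 0 is an eigenvalue. The single zero eigenvalue shows the graph is connected. There is one zero in the spectrum, matching the 1 component. The eigenvalues sum to 16, which equals trace(L) = 2|E|.

[0, 1, 1, 1, 1, 1, 1, 1, 9]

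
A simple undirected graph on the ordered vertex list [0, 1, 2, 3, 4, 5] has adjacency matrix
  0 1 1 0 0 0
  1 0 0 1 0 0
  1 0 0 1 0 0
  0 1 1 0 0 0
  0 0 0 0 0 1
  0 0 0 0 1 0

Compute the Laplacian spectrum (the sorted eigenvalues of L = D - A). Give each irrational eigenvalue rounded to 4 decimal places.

Reading degrees in the order [0, 1, 2, 3, 4, 5] gives [2, 2, 2, 2, 1, 1]; set D = diag(2, 2, 2, 2, 1, 1) and form L = D - A. Diagonalising L (or applying a numerical eigensolver to the 6x6 matrix) gives the spectrum above. The 2 zero eigenvalues correspond to the 2 connected components. There are 2 zeros in the spectrum, matching the 2 components.

[0, 0, 2, 2, 2, 4]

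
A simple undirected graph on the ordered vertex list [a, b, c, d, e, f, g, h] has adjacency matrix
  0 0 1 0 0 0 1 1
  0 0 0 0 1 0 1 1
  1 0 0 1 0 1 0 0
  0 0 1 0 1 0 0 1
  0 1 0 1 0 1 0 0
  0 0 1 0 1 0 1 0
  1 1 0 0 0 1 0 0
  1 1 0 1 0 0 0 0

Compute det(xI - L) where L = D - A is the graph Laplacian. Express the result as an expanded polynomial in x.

x^8 - 24x^7 + 240x^6 - 1296x^5 + 4080x^4 - 7488x^3 + 7424x^2 - 3072x

With the vertex order [a, b, c, d, e, f, g, h], the degrees are [3, 3, 3, 3, 3, 3, 3, 3], giving D = diag(3, 3, 3, 3, 3, 3, 3, 3) and L = D - A. L has integer entries, so p(x) = det(xI - L) has integer coefficients. Expanding the determinant yields x^8 - 24x^7 + 240x^6 - 1296x^5 + 4080x^4 - 7488x^3 + 7424x^2 - 3072x. Since p(0) = det(-L) = 0, x divides p(x). There is one zero in the spectrum, matching the 1 component.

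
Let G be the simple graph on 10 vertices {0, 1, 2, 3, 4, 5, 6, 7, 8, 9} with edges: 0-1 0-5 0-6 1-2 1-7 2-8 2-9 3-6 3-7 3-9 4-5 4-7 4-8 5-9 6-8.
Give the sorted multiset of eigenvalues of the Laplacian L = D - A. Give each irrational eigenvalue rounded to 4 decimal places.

[0, 2, 2, 2, 2, 2, 5, 5, 5, 5]

With the vertex order [0, 1, 2, 3, 4, 5, 6, 7, 8, 9], the degrees are [3, 3, 3, 3, 3, 3, 3, 3, 3, 3], giving D = diag(3, 3, 3, 3, 3, 3, 3, 3, 3, 3) and L = D - A. The multiplicity of 0 as a Laplacian eigenvalue equals the number of connected components. The largest eigenvalue, 5, is at most the vertex count 10.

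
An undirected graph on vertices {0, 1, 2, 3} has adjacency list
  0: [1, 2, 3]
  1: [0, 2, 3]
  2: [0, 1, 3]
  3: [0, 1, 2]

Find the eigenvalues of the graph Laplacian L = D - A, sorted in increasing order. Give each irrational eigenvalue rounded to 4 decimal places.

With the vertex order [0, 1, 2, 3], the degrees are [3, 3, 3, 3], giving D = diag(3, 3, 3, 3) and L = D - A. L is symmetric positive semidefinite, so every eigenvalue is real and nonnegative.

[0, 4, 4, 4]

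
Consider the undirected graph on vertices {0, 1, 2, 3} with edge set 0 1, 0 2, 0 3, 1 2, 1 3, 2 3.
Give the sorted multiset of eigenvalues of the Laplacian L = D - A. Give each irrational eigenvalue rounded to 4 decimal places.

Each diagonal entry of L is the vertex degree and each off-diagonal entry is -1 where an edge is present, 0 otherwise; in the order [0, 1, 2, 3] the diagonal is [3, 3, 3, 3]. Diagonalising L (or applying a numerical eigensolver to the 4x4 matrix) gives the spectrum above. The single zero eigenvalue shows the graph is connected.

[0, 4, 4, 4]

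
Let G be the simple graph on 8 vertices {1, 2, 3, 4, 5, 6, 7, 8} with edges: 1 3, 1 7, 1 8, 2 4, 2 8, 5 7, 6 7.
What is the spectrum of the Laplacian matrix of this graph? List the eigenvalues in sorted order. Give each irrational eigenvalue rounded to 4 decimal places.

[0, 0.2243, 0.5858, 1, 1.4108, 2.7237, 3.4142, 4.6412]

Reading degrees in the order [1, 2, 3, 4, 5, 6, 7, 8] gives [3, 2, 1, 1, 1, 1, 3, 2]; set D = diag(3, 2, 1, 1, 1, 1, 3, 2) and form L = D - A. L is symmetric positive semidefinite, so every eigenvalue is real and nonnegative. The single zero eigenvalue shows the graph is connected. There is one zero in the spectrum, matching the 1 component.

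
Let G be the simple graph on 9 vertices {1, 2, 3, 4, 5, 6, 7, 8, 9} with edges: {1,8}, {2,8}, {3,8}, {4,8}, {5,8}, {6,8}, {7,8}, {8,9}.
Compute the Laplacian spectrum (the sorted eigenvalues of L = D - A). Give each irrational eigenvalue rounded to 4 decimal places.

With the vertex order [1, 2, 3, 4, 5, 6, 7, 8, 9], the degrees are [1, 1, 1, 1, 1, 1, 1, 8, 1], giving D = diag(1, 1, 1, 1, 1, 1, 1, 8, 1) and L = D - A. Diagonalising L (or applying a numerical eigensolver to the 9x9 matrix) gives the spectrum above. There is one zero in the spectrum, matching the 1 component. The eigenvalues sum to 16, which equals trace(L) = 2|E|.

[0, 1, 1, 1, 1, 1, 1, 1, 9]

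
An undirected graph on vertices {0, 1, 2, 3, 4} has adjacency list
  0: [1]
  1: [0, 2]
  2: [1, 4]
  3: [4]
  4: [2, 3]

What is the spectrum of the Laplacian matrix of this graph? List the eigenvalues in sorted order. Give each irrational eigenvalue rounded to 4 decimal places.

[0, 0.3820, 1.3820, 2.6180, 3.6180]

With the vertex order [0, 1, 2, 3, 4], the degrees are [1, 2, 2, 1, 2], giving D = diag(1, 2, 2, 1, 2) and L = D - A. Diagonalising L (or applying a numerical eigensolver to the 5x5 matrix) gives the spectrum above. The single zero eigenvalue shows the graph is connected. There is one zero in the spectrum, matching the 1 component. The largest eigenvalue, 3.6180, is at most the vertex count 5.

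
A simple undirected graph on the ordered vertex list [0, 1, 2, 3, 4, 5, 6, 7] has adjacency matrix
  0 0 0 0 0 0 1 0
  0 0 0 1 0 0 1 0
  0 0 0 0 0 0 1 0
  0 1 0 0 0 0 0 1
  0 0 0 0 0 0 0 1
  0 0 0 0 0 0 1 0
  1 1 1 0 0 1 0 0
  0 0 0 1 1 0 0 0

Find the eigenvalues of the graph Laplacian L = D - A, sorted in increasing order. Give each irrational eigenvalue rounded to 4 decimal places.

With the vertex order [0, 1, 2, 3, 4, 5, 6, 7], the degrees are [1, 2, 1, 2, 1, 1, 4, 2], giving D = diag(1, 2, 1, 2, 1, 1, 4, 2) and L = D - A. Since every row of L sums to 0, the all-ones vector is in the kernel and 0 is an eigenvalue. The single zero eigenvalue shows the graph is connected. The largest eigenvalue, 5.0979, is at most the vertex count 8.

[0, 0.2023, 1, 1, 1, 2.2472, 3.4527, 5.0979]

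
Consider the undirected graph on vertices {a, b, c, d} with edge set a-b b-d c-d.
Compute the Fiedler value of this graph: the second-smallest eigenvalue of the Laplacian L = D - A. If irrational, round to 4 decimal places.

Each diagonal entry of L is the vertex degree and each off-diagonal entry is -1 where an edge is present, 0 otherwise; in the order [a, b, c, d] the diagonal is [1, 2, 1, 2]. The smallest Laplacian eigenvalue is always 0. The next one, lambda_2 = 0.5858, measures how hard the graph is to disconnect: larger values mean better connectivity. The largest eigenvalue, 3.4142, is at most the vertex count 4. By the matrix-tree theorem the graph has (1/4) * product of the nonzero eigenvalues = 1 spanning tree.

0.5858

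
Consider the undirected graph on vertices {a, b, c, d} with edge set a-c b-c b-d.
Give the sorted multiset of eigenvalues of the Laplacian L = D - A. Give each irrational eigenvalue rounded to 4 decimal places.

[0, 0.5858, 2, 3.4142]

With the vertex order [a, b, c, d], the degrees are [1, 2, 2, 1], giving D = diag(1, 2, 2, 1) and L = D - A. Diagonalising L (or applying a numerical eigensolver to the 4x4 matrix) gives the spectrum above. The largest eigenvalue, 3.4142, is at most the vertex count 4.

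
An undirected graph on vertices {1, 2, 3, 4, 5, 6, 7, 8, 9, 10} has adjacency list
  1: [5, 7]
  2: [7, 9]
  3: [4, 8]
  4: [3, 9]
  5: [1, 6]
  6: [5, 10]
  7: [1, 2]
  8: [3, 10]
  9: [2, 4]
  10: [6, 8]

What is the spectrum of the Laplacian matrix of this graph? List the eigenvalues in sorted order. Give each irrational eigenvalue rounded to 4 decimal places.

Reading degrees in the order [1, 2, 3, 4, 5, 6, 7, 8, 9, 10] gives [2, 2, 2, 2, 2, 2, 2, 2, 2, 2]; set D = diag(2, 2, 2, 2, 2, 2, 2, 2, 2, 2) and form L = D - A. Since every row of L sums to 0, the all-ones vector is in the kernel and 0 is an eigenvalue. The single zero eigenvalue shows the graph is connected. The largest eigenvalue, 4, is at most the vertex count 10.

[0, 0.3820, 0.3820, 1.3820, 1.3820, 2.6180, 2.6180, 3.6180, 3.6180, 4]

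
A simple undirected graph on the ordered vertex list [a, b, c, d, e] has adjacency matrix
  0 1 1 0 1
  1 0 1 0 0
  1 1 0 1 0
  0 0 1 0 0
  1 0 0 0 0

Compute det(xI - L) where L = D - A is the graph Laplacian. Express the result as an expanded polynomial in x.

x^5 - 10x^4 + 33x^3 - 40x^2 + 15x

With the vertex order [a, b, c, d, e], the degrees are [3, 2, 3, 1, 1], giving D = diag(3, 2, 3, 1, 1) and L = D - A. L has integer entries, so p(x) = det(xI - L) has integer coefficients. Expanding the determinant yields x^5 - 10x^4 + 33x^3 - 40x^2 + 15x. The coefficient of x^4 equals -trace(L) = -10, matching the sum of degrees.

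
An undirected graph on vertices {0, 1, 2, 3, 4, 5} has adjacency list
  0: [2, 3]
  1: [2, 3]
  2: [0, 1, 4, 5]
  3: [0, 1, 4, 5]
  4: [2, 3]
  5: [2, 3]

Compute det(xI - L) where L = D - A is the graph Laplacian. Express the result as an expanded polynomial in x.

With the vertex order [0, 1, 2, 3, 4, 5], the degrees are [2, 2, 4, 4, 2, 2], giving D = diag(2, 2, 4, 4, 2, 2) and L = D - A. Computing det(xI - L) by cofactor expansion (or equivalently via sum-over-permutations) gives x^6 - 16x^5 + 96x^4 - 272x^3 + 368x^2 - 192x. The coefficient of x^5 equals -trace(L) = -16, matching the sum of degrees.

x^6 - 16x^5 + 96x^4 - 272x^3 + 368x^2 - 192x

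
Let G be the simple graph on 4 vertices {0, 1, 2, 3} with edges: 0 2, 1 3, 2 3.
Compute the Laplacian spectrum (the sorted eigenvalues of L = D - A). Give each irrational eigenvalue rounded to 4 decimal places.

Each diagonal entry of L is the vertex degree and each off-diagonal entry is -1 where an edge is present, 0 otherwise; in the order [0, 1, 2, 3] the diagonal is [1, 1, 2, 2]. L is symmetric positive semidefinite, so every eigenvalue is real and nonnegative. There is one zero in the spectrum, matching the 1 component. By the matrix-tree theorem the graph has (1/4) * product of the nonzero eigenvalues = 1 spanning tree.

[0, 0.5858, 2, 3.4142]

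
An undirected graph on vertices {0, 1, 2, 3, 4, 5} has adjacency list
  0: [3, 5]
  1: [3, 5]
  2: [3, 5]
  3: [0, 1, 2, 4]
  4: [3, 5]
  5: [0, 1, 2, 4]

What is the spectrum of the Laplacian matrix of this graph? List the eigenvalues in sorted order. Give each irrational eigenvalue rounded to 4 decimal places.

Reading degrees in the order [0, 1, 2, 3, 4, 5] gives [2, 2, 2, 4, 2, 4]; set D = diag(2, 2, 2, 4, 2, 4) and form L = D - A. L is symmetric positive semidefinite, so every eigenvalue is real and nonnegative. The single zero eigenvalue shows the graph is connected. There is one zero in the spectrum, matching the 1 component.

[0, 2, 2, 2, 4, 6]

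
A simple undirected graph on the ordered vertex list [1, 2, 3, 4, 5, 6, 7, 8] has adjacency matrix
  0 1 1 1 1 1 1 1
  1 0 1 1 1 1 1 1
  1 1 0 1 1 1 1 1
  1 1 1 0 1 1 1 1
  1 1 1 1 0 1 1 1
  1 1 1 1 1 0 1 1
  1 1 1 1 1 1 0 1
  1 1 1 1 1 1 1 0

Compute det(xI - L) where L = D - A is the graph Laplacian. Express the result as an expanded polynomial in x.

With the vertex order [1, 2, 3, 4, 5, 6, 7, 8], the degrees are [7, 7, 7, 7, 7, 7, 7, 7], giving D = diag(7, 7, 7, 7, 7, 7, 7, 7) and L = D - A. The eigenvalues of L are [0, 8, 8, 8, 8, 8, 8, 8]; the characteristic polynomial is the product of (x - lambda_i), which multiplies out to x^8 - 56x^7 + 1344x^6 - 17920x^5 + 143360x^4 - 688128x^3 + 1835008x^2 - 2097152x. The coefficient of x^7 equals -trace(L) = -56, matching the sum of degrees. The eigenvalues sum to 56, which equals trace(L) = 2|E|.

x^8 - 56x^7 + 1344x^6 - 17920x^5 + 143360x^4 - 688128x^3 + 1835008x^2 - 2097152x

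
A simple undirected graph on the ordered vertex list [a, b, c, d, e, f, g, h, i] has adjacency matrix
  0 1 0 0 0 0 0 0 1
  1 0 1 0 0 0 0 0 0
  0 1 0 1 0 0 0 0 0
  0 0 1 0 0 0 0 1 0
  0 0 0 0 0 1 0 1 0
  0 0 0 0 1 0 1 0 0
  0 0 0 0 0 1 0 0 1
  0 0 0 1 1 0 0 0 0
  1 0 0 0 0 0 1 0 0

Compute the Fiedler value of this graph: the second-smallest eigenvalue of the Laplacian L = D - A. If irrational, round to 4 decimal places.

With the vertex order [a, b, c, d, e, f, g, h, i], the degrees are [2, 2, 2, 2, 2, 2, 2, 2, 2], giving D = diag(2, 2, 2, 2, 2, 2, 2, 2, 2) and L = D - A. The smallest Laplacian eigenvalue is always 0. The next one, lambda_2 = 0.4679, measures how hard the graph is to disconnect: larger values mean better connectivity. By the matrix-tree theorem the graph has (1/9) * product of the nonzero eigenvalues = 9 spanning trees.

0.4679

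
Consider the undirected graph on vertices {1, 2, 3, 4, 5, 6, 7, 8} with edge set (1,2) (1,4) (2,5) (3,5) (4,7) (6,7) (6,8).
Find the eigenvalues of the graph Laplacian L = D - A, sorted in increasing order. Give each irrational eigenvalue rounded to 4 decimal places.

Each diagonal entry of L is the vertex degree and each off-diagonal entry is -1 where an edge is present, 0 otherwise; in the order [1, 2, 3, 4, 5, 6, 7, 8] the diagonal is [2, 2, 1, 2, 2, 2, 2, 1]. Diagonalising L (or applying a numerical eigensolver to the 8x8 matrix) gives the spectrum above. The single zero eigenvalue shows the graph is connected. The largest eigenvalue, 3.8478, is at most the vertex count 8.

[0, 0.1522, 0.5858, 1.2346, 2, 2.7654, 3.4142, 3.8478]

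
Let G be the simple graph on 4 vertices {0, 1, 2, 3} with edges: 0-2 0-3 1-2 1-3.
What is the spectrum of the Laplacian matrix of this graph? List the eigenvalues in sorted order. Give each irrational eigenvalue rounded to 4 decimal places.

[0, 2, 2, 4]

Each diagonal entry of L is the vertex degree and each off-diagonal entry is -1 where an edge is present, 0 otherwise; in the order [0, 1, 2, 3] the diagonal is [2, 2, 2, 2]. The multiplicity of 0 as a Laplacian eigenvalue equals the number of connected components. The single zero eigenvalue shows the graph is connected. The largest eigenvalue, 4, is at most the vertex count 4.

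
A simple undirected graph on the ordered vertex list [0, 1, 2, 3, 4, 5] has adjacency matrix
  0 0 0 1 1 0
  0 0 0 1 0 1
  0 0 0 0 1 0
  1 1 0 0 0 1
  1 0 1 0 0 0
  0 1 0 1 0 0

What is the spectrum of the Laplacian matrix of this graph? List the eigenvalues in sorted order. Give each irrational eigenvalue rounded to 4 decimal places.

[0, 0.3249, 1.4608, 3, 3, 4.2143]

With the vertex order [0, 1, 2, 3, 4, 5], the degrees are [2, 2, 1, 3, 2, 2], giving D = diag(2, 2, 1, 3, 2, 2) and L = D - A. Diagonalising L (or applying a numerical eigensolver to the 6x6 matrix) gives the spectrum above. The single zero eigenvalue shows the graph is connected.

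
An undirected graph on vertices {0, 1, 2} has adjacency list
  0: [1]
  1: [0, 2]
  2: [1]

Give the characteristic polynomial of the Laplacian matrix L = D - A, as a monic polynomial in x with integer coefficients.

x^3 - 4x^2 + 3x

With the vertex order [0, 1, 2], the degrees are [1, 2, 1], giving D = diag(1, 2, 1) and L = D - A. The eigenvalues of L are [0, 1, 3]; the characteristic polynomial is the product of (x - lambda_i), which multiplies out to x^3 - 4x^2 + 3x. Since p(0) = det(-L) = 0, x divides p(x). By the matrix-tree theorem the graph has (1/3) * product of the nonzero eigenvalues = 1 spanning tree.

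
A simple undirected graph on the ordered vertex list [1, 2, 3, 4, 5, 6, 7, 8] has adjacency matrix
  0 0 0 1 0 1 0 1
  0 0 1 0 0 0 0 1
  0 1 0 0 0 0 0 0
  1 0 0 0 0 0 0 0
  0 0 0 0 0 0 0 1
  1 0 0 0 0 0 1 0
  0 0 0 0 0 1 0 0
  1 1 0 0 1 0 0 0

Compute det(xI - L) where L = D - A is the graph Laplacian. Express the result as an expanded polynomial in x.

With the vertex order [1, 2, 3, 4, 5, 6, 7, 8], the degrees are [3, 2, 1, 1, 1, 2, 1, 3], giving D = diag(3, 2, 1, 1, 1, 2, 1, 3) and L = D - A. L has integer entries, so p(x) = det(xI - L) has integer coefficients. Expanding the determinant yields x^8 - 14x^7 + 76x^6 - 204x^5 + 286x^4 - 204x^3 + 68x^2 - 8x. The coefficient of x^7 equals -trace(L) = -14, matching the sum of degrees. The largest eigenvalue, 4.6855, is at most the vertex count 8.

x^8 - 14x^7 + 76x^6 - 204x^5 + 286x^4 - 204x^3 + 68x^2 - 8x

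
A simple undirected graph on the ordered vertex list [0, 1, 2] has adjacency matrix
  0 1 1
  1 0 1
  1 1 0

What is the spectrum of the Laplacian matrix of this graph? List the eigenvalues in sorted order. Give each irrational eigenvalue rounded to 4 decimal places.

[0, 3, 3]

Reading degrees in the order [0, 1, 2] gives [2, 2, 2]; set D = diag(2, 2, 2) and form L = D - A. Since every row of L sums to 0, the all-ones vector is in the kernel and 0 is an eigenvalue. The single zero eigenvalue shows the graph is connected. The largest eigenvalue, 3, is at most the vertex count 3. The eigenvalues sum to 6, which equals trace(L) = 2|E|.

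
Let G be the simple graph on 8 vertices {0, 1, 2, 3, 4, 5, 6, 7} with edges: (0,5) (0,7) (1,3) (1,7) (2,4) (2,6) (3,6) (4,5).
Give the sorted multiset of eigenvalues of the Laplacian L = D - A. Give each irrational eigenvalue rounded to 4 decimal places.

With the vertex order [0, 1, 2, 3, 4, 5, 6, 7], the degrees are [2, 2, 2, 2, 2, 2, 2, 2], giving D = diag(2, 2, 2, 2, 2, 2, 2, 2) and L = D - A. L is symmetric positive semidefinite, so every eigenvalue is real and nonnegative. The single zero eigenvalue shows the graph is connected.

[0, 0.5858, 0.5858, 2, 2, 3.4142, 3.4142, 4]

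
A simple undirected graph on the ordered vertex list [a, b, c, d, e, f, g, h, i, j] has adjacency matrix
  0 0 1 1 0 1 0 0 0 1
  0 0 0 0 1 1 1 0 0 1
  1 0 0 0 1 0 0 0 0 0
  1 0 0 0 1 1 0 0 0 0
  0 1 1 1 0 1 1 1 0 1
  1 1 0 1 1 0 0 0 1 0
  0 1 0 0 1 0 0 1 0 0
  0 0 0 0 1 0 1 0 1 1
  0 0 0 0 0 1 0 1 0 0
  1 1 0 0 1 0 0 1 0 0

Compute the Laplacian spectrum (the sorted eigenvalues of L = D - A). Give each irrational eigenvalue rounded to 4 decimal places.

With the vertex order [a, b, c, d, e, f, g, h, i, j], the degrees are [4, 4, 2, 3, 7, 5, 3, 4, 2, 4], giving D = diag(4, 4, 2, 3, 7, 5, 3, 4, 2, 4) and L = D - A. The multiplicity of 0 as a Laplacian eigenvalue equals the number of connected components. The single zero eigenvalue shows the graph is connected. There is one zero in the spectrum, matching the 1 component.

[0, 1.4383, 1.9162, 2.3017, 3.3788, 3.8288, 4.7010, 5.6758, 6.4710, 8.2884]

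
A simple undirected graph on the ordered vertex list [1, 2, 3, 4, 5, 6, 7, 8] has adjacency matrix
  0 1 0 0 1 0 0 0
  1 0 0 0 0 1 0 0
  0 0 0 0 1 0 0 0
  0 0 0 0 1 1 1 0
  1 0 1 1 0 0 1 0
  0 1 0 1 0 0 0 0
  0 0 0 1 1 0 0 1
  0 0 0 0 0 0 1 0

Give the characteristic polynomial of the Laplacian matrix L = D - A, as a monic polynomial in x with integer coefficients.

x^8 - 18x^7 + 129x^6 - 472x^5 + 942x^4 - 1016x^3 + 544x^2 - 112x

With the vertex order [1, 2, 3, 4, 5, 6, 7, 8], the degrees are [2, 2, 1, 3, 4, 2, 3, 1], giving D = diag(2, 2, 1, 3, 4, 2, 3, 1) and L = D - A. L has integer entries, so p(x) = det(xI - L) has integer coefficients. Expanding the determinant yields x^8 - 18x^7 + 129x^6 - 472x^5 + 942x^4 - 1016x^3 + 544x^2 - 112x. Since p(0) = det(-L) = 0, x divides p(x). The largest eigenvalue, 5.2361, is at most the vertex count 8.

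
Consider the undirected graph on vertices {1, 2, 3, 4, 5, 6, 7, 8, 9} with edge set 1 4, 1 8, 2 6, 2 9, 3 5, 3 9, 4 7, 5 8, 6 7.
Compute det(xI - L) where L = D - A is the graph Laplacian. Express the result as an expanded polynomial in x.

With the vertex order [1, 2, 3, 4, 5, 6, 7, 8, 9], the degrees are [2, 2, 2, 2, 2, 2, 2, 2, 2], giving D = diag(2, 2, 2, 2, 2, 2, 2, 2, 2) and L = D - A. L has integer entries, so p(x) = det(xI - L) has integer coefficients. Expanding the determinant yields x^9 - 18x^8 + 135x^7 - 546x^6 + 1287x^5 - 1782x^4 + 1386x^3 - 540x^2 + 81x. Since p(0) = det(-L) = 0, x divides p(x). There is one zero in the spectrum, matching the 1 component. By the matrix-tree theorem the graph has (1/9) * product of the nonzero eigenvalues = 9 spanning trees.

x^9 - 18x^8 + 135x^7 - 546x^6 + 1287x^5 - 1782x^4 + 1386x^3 - 540x^2 + 81x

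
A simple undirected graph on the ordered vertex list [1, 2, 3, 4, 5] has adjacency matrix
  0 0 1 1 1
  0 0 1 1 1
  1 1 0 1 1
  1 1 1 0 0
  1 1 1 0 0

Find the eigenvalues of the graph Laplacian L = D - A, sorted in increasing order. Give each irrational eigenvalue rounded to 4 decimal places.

[0, 3, 3, 5, 5]

Each diagonal entry of L is the vertex degree and each off-diagonal entry is -1 where an edge is present, 0 otherwise; in the order [1, 2, 3, 4, 5] the diagonal is [3, 3, 4, 3, 3]. Diagonalising L (or applying a numerical eigensolver to the 5x5 matrix) gives the spectrum above. The eigenvalues sum to 16, which equals trace(L) = 2|E|.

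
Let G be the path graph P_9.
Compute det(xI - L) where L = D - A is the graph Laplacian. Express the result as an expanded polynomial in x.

The graph has 9 vertices and degree multiset [2, 2, 2, 2, 2, 2, 2, 1, 1]; D is the diagonal matrix of degrees and L = D - A. Computing det(xI - L) by cofactor expansion (or equivalently via sum-over-permutations) gives x^9 - 16x^8 + 105x^7 - 364x^6 + 715x^5 - 792x^4 + 462x^3 - 120x^2 + 9x. Since p(0) = det(-L) = 0, x divides p(x). By the matrix-tree theorem the graph has (1/9) * product of the nonzero eigenvalues = 1 spanning tree. The largest eigenvalue, 3.8794, is at most the vertex count 9.

x^9 - 16x^8 + 105x^7 - 364x^6 + 715x^5 - 792x^4 + 462x^3 - 120x^2 + 9x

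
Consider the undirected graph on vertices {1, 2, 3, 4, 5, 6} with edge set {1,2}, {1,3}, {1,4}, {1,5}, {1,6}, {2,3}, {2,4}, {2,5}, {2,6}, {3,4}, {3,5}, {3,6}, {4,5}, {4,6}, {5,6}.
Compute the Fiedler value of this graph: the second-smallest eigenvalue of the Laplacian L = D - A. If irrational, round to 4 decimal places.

6

With the vertex order [1, 2, 3, 4, 5, 6], the degrees are [5, 5, 5, 5, 5, 5], giving D = diag(5, 5, 5, 5, 5, 5) and L = D - A. The sorted Laplacian eigenvalues are [0, 6, 6, 6, 6, 6]; the algebraic connectivity is the second entry, 6. The largest eigenvalue, 6, is at most the vertex count 6. There is one zero in the spectrum, matching the 1 component.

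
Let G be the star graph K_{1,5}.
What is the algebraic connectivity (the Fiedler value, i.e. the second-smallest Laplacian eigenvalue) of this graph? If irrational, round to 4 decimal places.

1

The graph has 6 vertices and degree multiset [5, 1, 1, 1, 1, 1]; D is the diagonal matrix of degrees and L = D - A. The sorted Laplacian eigenvalues are [0, 1, 1, 1, 1, 6]; the algebraic connectivity is the second entry, 1. The eigenvalues sum to 10, which equals trace(L) = 2|E|. There is one zero in the spectrum, matching the 1 component.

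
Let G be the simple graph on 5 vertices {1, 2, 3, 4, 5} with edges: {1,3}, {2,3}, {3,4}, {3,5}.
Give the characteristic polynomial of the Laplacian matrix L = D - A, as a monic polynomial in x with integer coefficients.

x^5 - 8x^4 + 18x^3 - 16x^2 + 5x

With the vertex order [1, 2, 3, 4, 5], the degrees are [1, 1, 4, 1, 1], giving D = diag(1, 1, 4, 1, 1) and L = D - A. L has integer entries, so p(x) = det(xI - L) has integer coefficients. Expanding the determinant yields x^5 - 8x^4 + 18x^3 - 16x^2 + 5x. The coefficient of x^4 equals -trace(L) = -8, matching the sum of degrees.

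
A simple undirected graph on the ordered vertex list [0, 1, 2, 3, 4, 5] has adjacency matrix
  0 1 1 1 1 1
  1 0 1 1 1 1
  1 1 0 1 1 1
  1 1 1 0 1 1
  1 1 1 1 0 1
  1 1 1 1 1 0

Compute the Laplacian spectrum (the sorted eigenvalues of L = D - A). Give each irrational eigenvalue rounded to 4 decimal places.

Reading degrees in the order [0, 1, 2, 3, 4, 5] gives [5, 5, 5, 5, 5, 5]; set D = diag(5, 5, 5, 5, 5, 5) and form L = D - A. The multiplicity of 0 as a Laplacian eigenvalue equals the number of connected components. The largest eigenvalue, 6, is at most the vertex count 6. There is one zero in the spectrum, matching the 1 component.

[0, 6, 6, 6, 6, 6]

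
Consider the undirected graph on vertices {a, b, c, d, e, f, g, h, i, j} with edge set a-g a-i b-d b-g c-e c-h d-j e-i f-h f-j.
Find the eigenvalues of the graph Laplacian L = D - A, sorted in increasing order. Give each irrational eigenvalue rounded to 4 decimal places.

With the vertex order [a, b, c, d, e, f, g, h, i, j], the degrees are [2, 2, 2, 2, 2, 2, 2, 2, 2, 2], giving D = diag(2, 2, 2, 2, 2, 2, 2, 2, 2, 2) and L = D - A. The multiplicity of 0 as a Laplacian eigenvalue equals the number of connected components. The single zero eigenvalue shows the graph is connected. The eigenvalues sum to 20, which equals trace(L) = 2|E|.

[0, 0.3820, 0.3820, 1.3820, 1.3820, 2.6180, 2.6180, 3.6180, 3.6180, 4]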